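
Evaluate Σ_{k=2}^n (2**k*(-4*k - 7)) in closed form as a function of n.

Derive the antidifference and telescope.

S(n) = -8*2**n*n - 6*2**n + 28

Step 1: r(k) = 2*(4*k + 11)/(4*k + 7).
Normal form (A,B,C) = (2, 1, k + 7/4).
f must satisfy (2)·f(k+1) − (1)·f(k) = k + 7/4.
From deg A=0, deg B=0, deg C=1: d=1.
Solving with deg f ≤ 1: f(k) = (4*k - 1)/4.
Certificate R = B(k−1)f/C = (4*k - 1)/(4*k + 7) gives s_k = 2**k*(1 - 4*k).
Check: Δs_k = 2**k*(-4*k - 7). ✓
Evaluate: s_(n+1) = 2**(n + 1)*(-4*n - 3); subtract s_(2) = -28 ⇒ S(n) = -8*2**n*n - 6*2**n + 28.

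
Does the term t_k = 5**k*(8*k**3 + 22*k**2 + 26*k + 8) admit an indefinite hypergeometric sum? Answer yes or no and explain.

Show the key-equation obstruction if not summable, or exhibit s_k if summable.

Yes. s_k = 5**k*(2*k**3 - 2*k**2 + 4*k - 3).

t_(k+1)/t_k = 5*(4*k**3 + 23*k**2 + 47*k + 32)/(4*k**3 + 11*k**2 + 13*k + 4).
Factor: A=5; B=1; C=k**3 + 11*k**2/4 + 13*k/4 + 1.
Solve (5)·f(k+1) − (1)·f(k) = k**3 + 11*k**2/4 + 13*k/4 + 1.
From deg A=0, deg B=0, deg C=3: d=3.
A polynomial solution: f(k) = (2*k**3 - 2*k**2 + 4*k - 3)/8.
R(k) = B(k−1)·f(k)/C(k) = (2*k**3 - 2*k**2 + 4*k - 3)/(2*(4*k**3 + 11*k**2 + 13*k + 4)); s_k = R·t_k = 5**k*(2*k**3 - 2*k**2 + 4*k - 3).
Δs = 5**k*(8*k**3 + 22*k**2 + 26*k + 8), as required.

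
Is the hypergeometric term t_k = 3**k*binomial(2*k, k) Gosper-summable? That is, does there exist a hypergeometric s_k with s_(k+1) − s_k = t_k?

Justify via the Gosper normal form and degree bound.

t_(k+1)/t_k = 6*(2*k + 1)/(k + 1).
A = 12*k + 6, B = k + 1, C = 1.
Key eq: (12*k + 6)·f(k+1) = (k)·f(k) + (1).
From deg A=1, deg B=1, deg C=0: d=-1.
d = -1 < 0 ⇒ no nonzero polynomial f; not summable.

No — key equation has no polynomial f.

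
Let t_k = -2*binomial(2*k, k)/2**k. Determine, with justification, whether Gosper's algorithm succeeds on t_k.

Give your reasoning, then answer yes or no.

No. Not Gosper-summable.

Compute t_(k+1)/t_k: get (2*k + 1)/(k + 1).
Take A(k)=2*k + 1, B(k)=k + 1, C(k)=1.
Solve (2*k + 1)·f(k+1) − (k)·f(k) = 1.
From deg A=1, deg B=1, deg C=0: d=-1.
Negative degree bound (-1): no f exists, t_k not Gosper-summable.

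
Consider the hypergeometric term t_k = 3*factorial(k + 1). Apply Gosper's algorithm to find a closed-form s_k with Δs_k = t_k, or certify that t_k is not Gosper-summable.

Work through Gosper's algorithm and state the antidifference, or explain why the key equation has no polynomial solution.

Ratio r(k) = k + 2.
Take A(k)=k + 2, B(k)=1, C(k)=1.
Need (k + 2)·f(k+1) − (1)·f(k) = 1.
Degrees (1,0,0) ⇒ d ≤ -1.
Bound -1 < 0, so the key equation has no polynomial solution.

no hypergeometric antidifference exists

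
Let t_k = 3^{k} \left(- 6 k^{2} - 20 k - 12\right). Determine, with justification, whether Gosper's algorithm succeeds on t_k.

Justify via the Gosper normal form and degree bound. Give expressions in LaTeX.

Yes. s_k = 3^{k} k \left(- 3 k - 1\right).

Ratio r(k) = 3*(3*k**2 + 16*k + 19)/(3*k**2 + 10*k + 6).
Factor: A=3; B=1; C=k**2 + 10*k/3 + 2.
Key eq: (3)·f(k+1) = (1)·f(k) + (k**2 + 10*k/3 + 2).
From deg A=0, deg B=0, deg C=2: d=2.
Coefficient equations give f(k) = k*(3*k + 1)/6.
So s_k = (B(k−1)f/C)·t_k = (k*(3*k + 1)/(2*(3*k**2 + 10*k + 6)))·t_k = 3**k*k*(-3*k - 1).
Verify: 3**k*(-6*k**2 - 20*k - 12) matches t_k.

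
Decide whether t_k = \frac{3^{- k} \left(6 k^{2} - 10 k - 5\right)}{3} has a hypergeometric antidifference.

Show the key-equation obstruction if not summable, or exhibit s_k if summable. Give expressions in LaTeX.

t_(k+1)/t_k = (6*k**2 + 2*k - 9)/(3*(6*k**2 - 10*k - 5)).
A = 1/3, B = 1, C = k**2 - 5*k/3 - 5/6.
f must satisfy (1/3)·f(k+1) − (1)·f(k) = k**2 - 5*k/3 - 5/6.
Bound: deg f ≤ 2.
Match coefficients ⇒ f(k) = -(3*k**2 - 2*k - 2)/2.
Then R = B(k−1)f/C = -3*(3*k**2 - 2*k - 2)/(6*k**2 - 10*k - 5), so s_k = R(k)·t_k = (-3*k**2 + 2*k + 2)/3**k.
Δs = (6*k**2 - 10*k - 5)/(3*3**k), as required.

Yes. s_k = 3^{- k} \left(- 3 k^{2} + 2 k + 2\right).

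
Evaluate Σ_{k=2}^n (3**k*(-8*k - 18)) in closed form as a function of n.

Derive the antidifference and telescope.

S(n) = -12*3**n*n - 21*3**n + 99

t_(k+1)/t_k = 3*(4*k + 13)/(4*k + 9).
Gosper form: A/B · C(k+1)/C(k) with A=3, B=1, C=k + 9/4.
Solve (3)·f(k+1) − (1)·f(k) = k + 9/4.
From deg A=0, deg B=0, deg C=1: d=1.
Coefficient equations give f(k) = (4*k + 3)/8.
R(k) = B(k−1)·f(k)/C(k) = (4*k + 3)/(2*(4*k + 9)); s_k = R·t_k = 3**k*(-4*k - 3).
Δs = 3**k*(-8*k - 18), as required.
Σ_(k=2)^n t_k = s_(n+1) − s_(2) = (3**(n + 1)*(-4*n - 7)) − (-99), i.e. -12*3**n*n - 21*3**n + 99.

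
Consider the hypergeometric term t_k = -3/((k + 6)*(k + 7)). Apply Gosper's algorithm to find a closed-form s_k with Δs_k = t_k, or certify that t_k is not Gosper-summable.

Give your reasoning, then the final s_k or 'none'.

s_k = -k/(2*k + 12)

Compute t_(k+1)/t_k: get (k + 6)/(k + 8).
So A=k + 6 and B=k + 8, with C=1.
Key eq: (k + 6)·f(k+1) = (k + 7)·f(k) + (1).
Bound: deg f ≤ 1.
Match coefficients ⇒ f(k) = k/6.
R(k) = B(k−1)·f(k)/C(k) = k*(k + 7)/6; s_k = R·t_k = -k/(2*k + 12).
Verify: -3/(k**2 + 13*k + 42) matches t_k.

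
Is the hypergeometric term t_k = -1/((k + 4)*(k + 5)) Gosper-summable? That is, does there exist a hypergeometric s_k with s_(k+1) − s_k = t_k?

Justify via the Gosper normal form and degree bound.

Compute t_(k+1)/t_k: get (k + 4)/(k + 6).
Normal form (A,B,C) = (k + 4, k + 6, 1).
Solve (k + 4)·f(k+1) − (k + 5)·f(k) = 1.
From deg A=1, deg B=1, deg C=0: d=1.
Match coefficients ⇒ f(k) = k/4.
Get s_k = R·t_k = -k/(4*k + 16) with R(k) = B(k−1)f(k)/C(k) = k*(k + 5)/4.
Verify: -1/(k**2 + 9*k + 20) matches t_k.

Yes. s_k = -k/(4*k + 16).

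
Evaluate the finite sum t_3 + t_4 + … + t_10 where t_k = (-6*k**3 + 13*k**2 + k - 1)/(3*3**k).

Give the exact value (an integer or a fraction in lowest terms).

Σ = -462056/177147

r(k) = (-k + 6*(k + 1)**3 - 13*(k + 1)**2)/(3*(6*k**3 - 13*k**2 - k + 1)) after simplifying.
A = 1/3, B = 1, C = k**3 - 13*k**2/6 - k/6 + 1/6.
Solve (1/3)·f(k+1) − (1)·f(k) = k**3 - 13*k**2/6 - k/6 + 1/6.
Bound: deg f ≤ 3.
Coefficient equations give f(k) = -(3*k**3 - 2*k**2 + 2*k + 2)/2.
R(k) = B(k−1)·f(k)/C(k) = -3*(3*k**3 - 2*k**2 + 2*k + 2)/(6*k**3 - 13*k**2 - k + 1); s_k = R·t_k = (3*k**3 - 2*k**2 + 2*k + 2)/3**k.
Verify: (-6*k**3 + 13*k**2 + k - 1)/(3*3**k) matches t_k.
Sum = s_(11) − s_(3); s_(11) = 3775/177147, s_(3) = 71/27 ⇒ -462056/177147.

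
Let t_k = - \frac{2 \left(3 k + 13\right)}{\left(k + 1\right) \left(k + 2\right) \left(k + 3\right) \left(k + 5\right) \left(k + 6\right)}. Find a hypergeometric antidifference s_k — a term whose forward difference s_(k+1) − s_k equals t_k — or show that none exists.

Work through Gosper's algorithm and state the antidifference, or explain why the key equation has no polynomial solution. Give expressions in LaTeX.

Compute t_(k+1)/t_k: get (k + 1)*(k + 5)*(3*k + 16)/((k + 4)*(k + 7)*(3*k + 13)).
So A=k + 1 and B=k + 7, with C=k**2 + 25*k/3 + 52/3.
Solve (k + 1)·f(k+1) − (k + 6)·f(k) = k**2 + 25*k/3 + 52/3.
Bound: deg f ≤ 5.
Solve for f: f(k) = k*(k + 3)*(k + 4)*(k**2 + 8*k + 17)/30 (degree 5 ≤ 5).
Get s_k = R·t_k = k*(-k**2 - 8*k - 17)/(5*(k**3 + 8*k**2 + 17*k + 10)) with R(k) = B(k−1)f(k)/C(k) = k*(k + 3)*(k + 6)*(k**2 + 8*k + 17)/(10*(3*k + 13)).
Verify: 2*(-3*k - 13)/(k**5 + 17*k**4 + 107*k**3 + 307*k**2 + 396*k + 180) matches t_k.

s_k = \frac{k \left(- k^{2} - 8 k - 17\right)}{5 \left(k^{3} + 8 k^{2} + 17 k + 10\right)}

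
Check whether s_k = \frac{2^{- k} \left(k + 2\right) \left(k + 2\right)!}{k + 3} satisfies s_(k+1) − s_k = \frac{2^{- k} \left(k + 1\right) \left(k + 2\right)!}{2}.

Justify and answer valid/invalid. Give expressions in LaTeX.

s_(k+1) = (k + 3)*factorial(k + 3)/(2*2**k*(k + 4))
s_(k+1) − s_k = (k**3 + 7*k**2 + 15*k + 11)*factorial(k + 2)/(2*2**k*(k + 3)*(k + 4))
(s_(k+1) − s_k) − t_k = -(k**2 + 4*k + 1)*factorial(k + 2)/(2*2**k*(k + 3)*(k + 4))

Invalid: residual - \frac{2^{- k} \left(k^{2} + 4 k + 1\right) \left(k + 2\right)!}{2 \left(k + 3\right) \left(k + 4\right)} ≠ 0.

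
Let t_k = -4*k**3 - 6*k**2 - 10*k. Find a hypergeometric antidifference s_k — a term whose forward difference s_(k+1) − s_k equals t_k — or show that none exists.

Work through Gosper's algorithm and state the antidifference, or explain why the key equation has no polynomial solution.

t_(k+1)/t_k = (2*k**3 + 9*k**2 + 17*k + 10)/(k*(2*k**2 + 3*k + 5)).
Take A(k)=1, B(k)=1, C(k)=k**3 + 3*k**2/2 + 5*k/2.
Solve (1)·f(k+1) − (1)·f(k) = k**3 + 3*k**2/2 + 5*k/2.
d = 4 from the (0,0,3) case.
Solve for f: f(k) = k*(k - 1)*(k**2 + k + 4)/4 (degree 4 ≤ 4).
Get s_k = R·t_k = k*(-k**3 - 3*k + 4) with R(k) = B(k−1)f(k)/C(k) = (k - 1)*(k**2 + k + 4)/(2*(2*k**2 + 3*k + 5)).
s_(k+1) − s_k = 2*k*(-2*k**2 - 3*k - 5) = t_k.

s_k = k*(-k**3 - 3*k + 4)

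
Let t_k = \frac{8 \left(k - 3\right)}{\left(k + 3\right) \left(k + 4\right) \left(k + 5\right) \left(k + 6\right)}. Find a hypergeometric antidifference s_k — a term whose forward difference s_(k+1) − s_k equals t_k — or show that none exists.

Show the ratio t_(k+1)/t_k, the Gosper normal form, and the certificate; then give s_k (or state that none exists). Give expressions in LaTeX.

Step 1: r(k) = (k - 2)*(k + 3)/((k - 3)*(k + 7)).
A = k + 3, B = k + 7, C = k - 3.
Need (k + 3)·f(k+1) − (k + 6)·f(k) = k - 3.
deg f ≤ 3 (via 1,1,1).
Solve for f: f(k) = -k*(k**2 + 12*k + 107)/120 (degree 3 ≤ 3).
So s_k = (B(k−1)f/C)·t_k = (-k*(k + 6)*(k**2 + 12*k + 107)/(120*(k - 3)))·t_k = k*(-k**2 - 12*k - 107)/(15*(k + 3)*(k + 4)*(k + 5)).
Δs = 8*(k - 3)/(k**4 + 18*k**3 + 119*k**2 + 342*k + 360), as required.

s_k = \frac{k \left(- k^{2} - 12 k - 107\right)}{15 \left(k + 3\right) \left(k + 4\right) \left(k + 5\right)}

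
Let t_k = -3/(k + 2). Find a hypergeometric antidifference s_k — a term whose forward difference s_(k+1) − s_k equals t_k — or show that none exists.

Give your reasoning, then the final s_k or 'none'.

not Gosper-summable; s_k does not exist

Ratio r(k) = (k + 2)/(k + 3).
So A=k + 2 and B=k + 3, with C=1.
Need (k + 2)·f(k+1) − (k + 2)·f(k) = 1.
deg f ≤ 0 (via 1,1,0).
Generic f = c0 gives residual -1; -1 = 0 cannot hold, so t_k is not Gosper-summable.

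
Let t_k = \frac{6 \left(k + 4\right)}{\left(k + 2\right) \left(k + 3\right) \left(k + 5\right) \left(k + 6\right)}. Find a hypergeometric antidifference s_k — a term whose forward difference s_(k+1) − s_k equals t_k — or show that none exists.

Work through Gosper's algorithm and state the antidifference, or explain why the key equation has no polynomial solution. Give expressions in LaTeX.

The ratio is (k + 2)*(k + 5)**2/((k + 4)**2*(k + 7)).
Normal form (A,B,C) = (k + 2, k + 7, k**2 + 8*k + 16).
Need (k + 2)·f(k+1) − (k + 6)·f(k) = k**2 + 8*k + 16.
deg f ≤ 4 (via 1,1,2).
Match coefficients ⇒ f(k) = k*(k + 3)*(k + 4)*(k + 7)/20.
Then R = B(k−1)f/C = k*(k + 3)*(k + 6)*(k + 7)/(20*(k + 4)), so s_k = R(k)·t_k = 3*k*(k + 7)/(10*(k**2 + 7*k + 10)).
Check: Δs_k = 6*(k + 4)/(k**4 + 16*k**3 + 91*k**2 + 216*k + 180). ✓

s_k = \frac{3 k \left(k + 7\right)}{10 \left(k^{2} + 7 k + 10\right)}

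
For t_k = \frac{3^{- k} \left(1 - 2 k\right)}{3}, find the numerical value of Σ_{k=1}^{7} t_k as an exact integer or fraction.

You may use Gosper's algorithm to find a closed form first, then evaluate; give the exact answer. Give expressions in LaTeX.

Σ = -2179/6561

Compute t_(k+1)/t_k: get (2*k + 1)/(3*(2*k - 1)).
Take A(k)=1/3, B(k)=1, C(k)=k - 1/2.
Need (1/3)·f(k+1) − (1)·f(k) = k - 1/2.
d = 1 from the (0,0,1) case.
Solve for f: f(k) = -3*k/2 (degree 1 ≤ 1).
R(k) = B(k−1)·f(k)/C(k) = -3*k/(2*k - 1); s_k = R·t_k = k/3**k.
s_(k+1) − s_k = (1 - 2*k)/(3*3**k) = t_k.
Σ_(k=1)^(7) t_k = s_(8) − s_(1) = 8/6561 − (1/3) = -2179/6561.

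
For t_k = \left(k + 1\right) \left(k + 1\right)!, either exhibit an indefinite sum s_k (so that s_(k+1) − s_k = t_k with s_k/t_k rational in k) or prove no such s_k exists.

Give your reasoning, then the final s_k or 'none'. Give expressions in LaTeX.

Step 1: r(k) = (k + 2)**2/(k + 1).
A = k + 2, B = 1, C = k + 1.
f must satisfy (k + 2)·f(k+1) − (1)·f(k) = k + 1.
Degrees (1,0,1) ⇒ d ≤ 0.
Solving with deg f ≤ 0: f(k) = 1.
Then R = B(k−1)f/C = 1/(k + 1), so s_k = R(k)·t_k = factorial(k + 1).
Δs = (k + 1)*factorial(k + 1), as required.

s_k = \left(k + 1\right)!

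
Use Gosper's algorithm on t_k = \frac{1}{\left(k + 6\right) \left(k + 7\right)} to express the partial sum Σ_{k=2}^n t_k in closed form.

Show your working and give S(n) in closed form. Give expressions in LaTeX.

S(n) = \frac{n - 1}{8 \left(n + 7\right)}

r(k) = (k + 6)/(k + 8) after simplifying.
So A=k + 6 and B=k + 8, with C=1.
f must satisfy (k + 6)·f(k+1) − (k + 7)·f(k) = 1.
Bound: deg f ≤ 1.
Solving with deg f ≤ 1: f(k) = k/6.
R(k) = B(k−1)·f(k)/C(k) = k*(k + 7)/6; s_k = R·t_k = k/(6*(k + 6)).
Check: Δs_k = 1/(k**2 + 13*k + 42). ✓
Evaluate: s_(n+1) = (n + 1)/(6*(n + 7)); subtract s_(2) = 1/24 ⇒ S(n) = (n - 1)/(8*(n + 7)).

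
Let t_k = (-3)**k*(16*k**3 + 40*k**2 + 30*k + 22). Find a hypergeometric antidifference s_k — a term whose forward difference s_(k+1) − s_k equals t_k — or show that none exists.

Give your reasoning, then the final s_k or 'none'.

Ratio r(k) = 3*(-8*k**3 - 44*k**2 - 79*k - 54)/(8*k**3 + 20*k**2 + 15*k + 11).
Gosper form: A/B · C(k+1)/C(k) with A=-3, B=1, C=k**3 + 5*k**2/2 + 15*k/8 + 11/8.
Need (-3)·f(k+1) − (1)·f(k) = k**3 + 5*k**2/2 + 15*k/8 + 11/8.
Bound: deg f ≤ 3.
Solve for f: f(k) = -(4*k**3 + k**2 - 3*k + 4)/16 (degree 3 ≤ 3).
Certificate R = B(k−1)f/C = -(4*k**3 + k**2 - 3*k + 4)/(2*(8*k**3 + 20*k**2 + 15*k + 11)) gives s_k = (-3)**k*(-4*k**3 - k**2 + 3*k - 4).
Check: Δs_k = (-3)**k*(16*k**3 + 40*k**2 + 30*k + 22). ✓

s_k = (-3)**k*(-4*k**3 - k**2 + 3*k - 4)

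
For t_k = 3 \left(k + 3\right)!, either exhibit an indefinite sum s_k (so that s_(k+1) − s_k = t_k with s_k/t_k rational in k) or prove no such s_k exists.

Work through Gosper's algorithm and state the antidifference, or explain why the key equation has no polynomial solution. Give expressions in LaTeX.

none — t_k is not Gosper-summable

t_(k+1)/t_k = k + 4.
So A=k + 4 and B=1, with C=1.
Solve (k + 4)·f(k+1) − (1)·f(k) = 1.
Bound: deg f ≤ -1.
Bound -1 < 0, so the key equation has no polynomial solution.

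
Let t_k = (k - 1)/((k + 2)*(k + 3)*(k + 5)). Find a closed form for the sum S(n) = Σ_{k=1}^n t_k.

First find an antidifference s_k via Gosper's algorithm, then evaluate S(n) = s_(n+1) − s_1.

Ratio r(k) = k*(k + 2)*(k + 5)/((k - 1)*(k + 4)*(k + 6)).
Take A(k)=k + 2, B(k)=k + 6, C(k)=k**2 + 3*k - 4.
Need (k + 2)·f(k+1) − (k + 5)·f(k) = k**2 + 3*k - 4.
From deg A=1, deg B=1, deg C=2: d=3.
Match coefficients ⇒ f(k) = k*(k**2 - 3*k - 22)/12.
Get s_k = R·t_k = k*(k**2 - 3*k - 22)/(12*(k**3 + 9*k**2 + 26*k + 24)) with R(k) = B(k−1)f(k)/C(k) = k*(k + 5)*(k**2 - 3*k - 22)/(12*(k - 1)*(k + 4)).
s_(k+1) − s_k = (k - 1)/(k**3 + 10*k**2 + 31*k + 30) = t_k.
Evaluate: s_(n+1) = (n**3 - 25*n - 24)/(12*(n**3 + 12*n**2 + 47*n + 60)); subtract s_(1) = -1/30 ⇒ S(n) = n*(7*n**2 + 24*n - 31)/(60*(n**3 + 12*n**2 + 47*n + 60)).

S(n) = n*(7*n**2 + 24*n - 31)/(60*(n**3 + 12*n**2 + 47*n + 60))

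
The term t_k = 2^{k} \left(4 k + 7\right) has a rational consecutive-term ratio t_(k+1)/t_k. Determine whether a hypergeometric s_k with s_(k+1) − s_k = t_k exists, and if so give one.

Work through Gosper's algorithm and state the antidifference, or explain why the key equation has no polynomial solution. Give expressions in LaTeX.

s_k = 2^{k} \left(4 k - 1\right)

Compute t_(k+1)/t_k: get 2*(4*k + 11)/(4*k + 7).
Normal form (A,B,C) = (2, 1, k + 7/4).
Set up (2)·f(k+1) − (1)·f(k) − (k + 7/4) = 0.
deg f ≤ 1 (via 0,0,1).
Coefficient equations give f(k) = (4*k - 1)/4.
R(k) = B(k−1)·f(k)/C(k) = (4*k - 1)/(4*k + 7); s_k = R·t_k = 2**k*(4*k - 1).
Δs = 2**k*(4*k + 7), as required.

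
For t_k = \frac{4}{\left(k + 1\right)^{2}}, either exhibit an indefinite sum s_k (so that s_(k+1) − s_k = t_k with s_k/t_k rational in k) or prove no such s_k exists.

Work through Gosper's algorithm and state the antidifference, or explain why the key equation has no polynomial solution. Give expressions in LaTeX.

no hypergeometric antidifference exists

Ratio r(k) = (k + 1)**2/(k + 2)**2.
A = k**2 + 2*k + 1, B = k**2 + 4*k + 4, C = 1.
Solve (k**2 + 2*k + 1)·f(k+1) − (k**2 + 2*k + 1)·f(k) = 1.
Bound: deg f ≤ 0.
f = c0 ⇒ A·f(k+1) − B(k−1)·f(k) − C = -1. The system {-1 = 0} is inconsistent; no antidifference.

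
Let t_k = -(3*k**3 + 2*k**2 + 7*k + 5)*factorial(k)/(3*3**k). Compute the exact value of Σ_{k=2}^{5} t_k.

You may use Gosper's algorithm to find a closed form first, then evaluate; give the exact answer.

r(k) = (3*k**4 + 14*k**3 + 31*k**2 + 37*k + 17)/(3*(3*k**3 + 2*k**2 + 7*k + 5)) after simplifying.
Factor: A=k/3 + 1/3; B=1; C=k**3 + 2*k**2/3 + 7*k/3 + 5/3.
Solve (k/3 + 1/3)·f(k+1) − (1)·f(k) = k**3 + 2*k**2/3 + 7*k/3 + 5/3.
Degrees (1,0,3) ⇒ d ≤ 2.
A polynomial solution: f(k) = k*(3*k + 2).
Get s_k = R·t_k = -k*(3*k + 2)*factorial(k)/3**k with R(k) = B(k−1)f(k)/C(k) = 3*k*(3*k + 2)/(3*k**3 + 2*k**2 + 7*k + 5).
Check: Δs_k = -(3*k**3 + 2*k**2 + 7*k + 5)*factorial(k)/(3*3**k). ✓
Evaluate s at k=6 and k=2: -3200/27 and -32/9; difference -3104/27.

Σ = -3104/27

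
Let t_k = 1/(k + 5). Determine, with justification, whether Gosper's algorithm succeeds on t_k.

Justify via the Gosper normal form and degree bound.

Compute t_(k+1)/t_k: get (k + 5)/(k + 6).
So A=k + 5 and B=k + 6, with C=1.
Set up (k + 5)·f(k+1) − (k + 5)·f(k) − (1) = 0.
From deg A=1, deg B=1, deg C=0: d=0.
Put f(k) = c0: A·f(k+1) − B(k−1)·f(k) − C = -1; need -1 = 0 — inconsistent ⇒ no f, not summable.

No — key equation has no polynomial f.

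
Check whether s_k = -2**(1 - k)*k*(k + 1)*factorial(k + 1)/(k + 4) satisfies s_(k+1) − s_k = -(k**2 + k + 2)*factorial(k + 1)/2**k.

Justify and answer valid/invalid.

s_(k+1) = -(k + 1)*(k + 2)*factorial(k + 2)/(2**k*(k + 5))
s_(k+1) − s_k = -(k + 1)*(k**3 + 6*k**2 + 10*k + 16)*factorial(k + 1)/(2**k*(k + 4)*(k + 5))
(s_(k+1) − s_k) − t_k = 3*(k**3 + 5*k**2 + 4*k + 8)*factorial(k + 1)/(2**k*(k + 4)*(k + 5))

Invalid: residual 3*(k**3 + 5*k**2 + 4*k + 8)*factorial(k + 1)/(2**k*(k + 4)*(k + 5)) ≠ 0.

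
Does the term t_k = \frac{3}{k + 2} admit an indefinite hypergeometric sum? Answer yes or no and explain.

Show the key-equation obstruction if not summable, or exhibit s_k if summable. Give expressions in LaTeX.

Step 1: r(k) = (k + 2)/(k + 3).
A = k + 2, B = k + 3, C = 1.
Key eq: (k + 2)·f(k+1) = (k + 2)·f(k) + (1).
deg f ≤ 0 (via 1,1,0).
Generic f = c0 gives residual -1; -1 = 0 cannot hold, so t_k is not Gosper-summable.

No. Not Gosper-summable.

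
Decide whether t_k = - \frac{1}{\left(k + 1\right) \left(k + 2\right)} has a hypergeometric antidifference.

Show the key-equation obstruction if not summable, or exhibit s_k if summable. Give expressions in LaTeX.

r(k) = (k + 1)/(k + 3) after simplifying.
Factor: A=k + 1; B=k + 3; C=1.
f must satisfy (k + 1)·f(k+1) − (k + 2)·f(k) = 1.
deg f ≤ 1 (via 1,1,0).
Match coefficients ⇒ f(k) = k.
R(k) = B(k−1)·f(k)/C(k) = k*(k + 2); s_k = R·t_k = -k/(k + 1).
Check: Δs_k = -1/(k**2 + 3*k + 2). ✓

Yes. s_k = - \frac{k}{k + 1}.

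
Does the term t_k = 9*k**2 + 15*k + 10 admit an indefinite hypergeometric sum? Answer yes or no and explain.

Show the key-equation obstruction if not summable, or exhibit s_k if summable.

Yes. s_k = k*(3*k**2 + 3*k + 4).

Step 1: r(k) = (9*k**2 + 33*k + 34)/(9*k**2 + 15*k + 10).
A = 1, B = 1, C = k**2 + 5*k/3 + 10/9.
Solve (1)·f(k+1) − (1)·f(k) = k**2 + 5*k/3 + 10/9.
Degrees (0,0,2) ⇒ d ≤ 3.
Solve for f: f(k) = k*(3*k**2 + 3*k + 4)/9 (degree 3 ≤ 3).
Get s_k = R·t_k = k*(3*k**2 + 3*k + 4) with R(k) = B(k−1)f(k)/C(k) = k*(3*k**2 + 3*k + 4)/(9*k**2 + 15*k + 10).
Check: Δs_k = 9*k**2 + 15*k + 10. ✓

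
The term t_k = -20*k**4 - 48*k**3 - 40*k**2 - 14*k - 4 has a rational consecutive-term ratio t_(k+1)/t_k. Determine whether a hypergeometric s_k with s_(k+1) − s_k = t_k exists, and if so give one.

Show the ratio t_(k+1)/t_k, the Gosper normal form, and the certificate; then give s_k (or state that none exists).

s_k = k*(-4*k**4 - 2*k**3 + 4*k**2 + k - 3)

t_(k+1)/t_k = (10*k**4 + 64*k**3 + 152*k**2 + 159*k + 63)/(10*k**4 + 24*k**3 + 20*k**2 + 7*k + 2).
Factor: A=1; B=1; C=k**4 + 12*k**3/5 + 2*k**2 + 7*k/10 + 1/5.
Set up (1)·f(k+1) − (1)·f(k) − (k**4 + 12*k**3/5 + 2*k**2 + 7*k/10 + 1/5) = 0.
Degrees (0,0,4) ⇒ d ≤ 5.
Solve for f: f(k) = k*(4*k**4 + 2*k**3 - 4*k**2 - k + 3)/20 (degree 5 ≤ 5).
R(k) = B(k−1)·f(k)/C(k) = k*(4*k**4 + 2*k**3 - 4*k**2 - k + 3)/(2*(10*k**4 + 24*k**3 + 20*k**2 + 7*k + 2)); s_k = R·t_k = k*(-4*k**4 - 2*k**3 + 4*k**2 + k - 3).
Verify: -20*k**4 - 48*k**3 - 40*k**2 - 14*k - 4 matches t_k.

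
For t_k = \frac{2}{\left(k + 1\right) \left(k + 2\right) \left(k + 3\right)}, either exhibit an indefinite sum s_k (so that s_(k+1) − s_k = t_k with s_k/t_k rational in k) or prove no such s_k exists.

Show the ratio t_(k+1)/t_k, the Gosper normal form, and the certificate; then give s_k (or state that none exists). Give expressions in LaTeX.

s_k = \frac{k \left(k + 3\right)}{2 \left(k + 1\right) \left(k + 2\right)}

t_(k+1)/t_k = (k + 1)/(k + 4).
So A=k + 1 and B=k + 4, with C=1.
Set up (k + 1)·f(k+1) − (k + 3)·f(k) − (1) = 0.
Degrees (1,1,0) ⇒ d ≤ 2.
Solve for f: f(k) = k*(k + 3)/4 (degree 2 ≤ 2).
Certificate R = B(k−1)f/C = k*(k + 3)**2/4 gives s_k = k*(k + 3)/(2*(k + 1)*(k + 2)).
Verify: 2/(k**3 + 6*k**2 + 11*k + 6) matches t_k.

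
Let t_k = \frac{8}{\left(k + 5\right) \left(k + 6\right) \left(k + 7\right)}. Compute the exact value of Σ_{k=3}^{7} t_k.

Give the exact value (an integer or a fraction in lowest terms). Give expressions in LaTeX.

Σ = 55/1638

t_(k+1)/t_k = (k + 5)/(k + 8).
Take A(k)=k + 5, B(k)=k + 8, C(k)=1.
Key eq: (k + 5)·f(k+1) = (k + 7)·f(k) + (1).
Bound: deg f ≤ 2.
Solve for f: f(k) = k*(k + 11)/60 (degree 2 ≤ 2).
Certificate R = B(k−1)f/C = k*(k + 7)*(k + 11)/60 gives s_k = 2*k*(k + 11)/(15*(k + 5)*(k + 6)).
Δs = 8/(k**3 + 18*k**2 + 107*k + 210), as required.
Σ_(k=3)^(7) t_k = s_(8) − s_(3) = 152/1365 − (7/90) = 55/1638.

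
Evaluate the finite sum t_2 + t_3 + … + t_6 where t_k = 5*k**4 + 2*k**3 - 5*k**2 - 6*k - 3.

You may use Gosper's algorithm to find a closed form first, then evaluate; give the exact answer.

Ratio r(k) = (5*k**4 + 22*k**3 + 31*k**2 + 10*k - 7)/(5*k**4 + 2*k**3 - 5*k**2 - 6*k - 3).
Normal form (A,B,C) = (1, 1, k**4 + 2*k**3/5 - k**2 - 6*k/5 - 3/5).
f must satisfy (1)·f(k+1) − (1)·f(k) = k**4 + 2*k**3/5 - k**2 - 6*k/5 - 3/5.
deg f ≤ 5 (via 0,0,4).
Solve for f: f(k) = k*(k**4 - 2*k**3 - k**2 - 1)/5 (degree 5 ≤ 5).
So s_k = (B(k−1)f/C)·t_k = (k*(k**4 - 2*k**3 - k**2 - 1)/(5*k**4 + 2*k**3 - 5*k**2 - 6*k - 3))·t_k = k**5 - 2*k**4 - k**3 - k.
s_(k+1) − s_k = 5*k**4 + 2*k**3 - 5*k**2 - 6*k - 3 = t_k.
Evaluate s at k=7 and k=2: 11655 and -10; difference 11665.

Σ = 11665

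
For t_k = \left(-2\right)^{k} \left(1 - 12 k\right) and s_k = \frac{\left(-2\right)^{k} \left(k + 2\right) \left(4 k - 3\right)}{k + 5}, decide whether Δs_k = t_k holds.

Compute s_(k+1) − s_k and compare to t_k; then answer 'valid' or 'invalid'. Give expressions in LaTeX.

s_(k+1) = (-2)**(k + 1)*(k + 3)*(4*k + 1)/(k + 6)
s_(k+1) − s_k = (-2)**k*(-12*k**3 - 95*k**2 - 160*k + 6)/(k**2 + 11*k + 30)
(s_(k+1) − s_k) − t_k = (-2)**k*(36*k**2 + 189*k - 24)/(k**2 + 11*k + 30)

Invalid: residual \frac{\left(-2\right)^{k} \left(36 k^{2} + 189 k - 24\right)}{k^{2} + 11 k + 30} ≠ 0.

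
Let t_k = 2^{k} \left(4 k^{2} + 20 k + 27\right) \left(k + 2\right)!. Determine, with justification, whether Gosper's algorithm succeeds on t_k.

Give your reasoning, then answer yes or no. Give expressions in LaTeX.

Compute t_(k+1)/t_k: get 2*(4*k**3 + 40*k**2 + 135*k + 153)/(4*k**2 + 20*k + 27).
Normal form (A,B,C) = (2*k + 6, 1, k**2 + 5*k + 27/4).
Set up (2*k + 6)·f(k+1) − (1)·f(k) − (k**2 + 5*k + 27/4) = 0.
Degrees (1,0,2) ⇒ d ≤ 1.
Solve for f: f(k) = (2*k + 3)/4 (degree 1 ≤ 1).
Certificate R = B(k−1)f/C = (2*k + 3)/(4*k**2 + 20*k + 27) gives s_k = 2**k*(2*k + 3)*factorial(k + 2).
Check: Δs_k = 2**k*(4*k**2 + 20*k + 27)*factorial(k + 2). ✓

Yes. s_k = 2^{k} \left(2 k + 3\right) \left(k + 2\right)!.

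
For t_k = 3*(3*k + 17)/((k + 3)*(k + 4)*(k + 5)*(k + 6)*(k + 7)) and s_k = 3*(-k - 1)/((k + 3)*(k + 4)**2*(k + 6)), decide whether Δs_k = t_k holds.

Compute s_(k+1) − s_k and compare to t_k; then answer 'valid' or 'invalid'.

Invalid: residual 9*(-4*k**2 - 41*k - 103)/(k**7 + 34*k**6 + 490*k**5 + 3880*k**4 + 18229*k**3 + 50806*k**2 + 77760*k + 50400) ≠ 0.

s_(k+1) = 3*(-k - 2)/((k + 4)*(k + 5)**2*(k + 7))
s_(k+1) − s_k = 3*(3*k**3 + 32*k**2 + 90*k + 31)/(k**7 + 34*k**6 + 490*k**5 + 3880*k**4 + 18229*k**3 + 50806*k**2 + 77760*k + 50400)
(s_(k+1) − s_k) − t_k = 9*(-4*k**2 - 41*k - 103)/(k**7 + 34*k**6 + 490*k**5 + 3880*k**4 + 18229*k**3 + 50806*k**2 + 77760*k + 50400)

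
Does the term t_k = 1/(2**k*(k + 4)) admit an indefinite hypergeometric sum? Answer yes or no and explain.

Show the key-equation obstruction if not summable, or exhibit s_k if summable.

Ratio r(k) = (k + 4)/(2*(k + 5)).
Gosper form: A/B · C(k+1)/C(k) with A=k/2 + 2, B=k + 5, C=1.
Key eq: (k/2 + 2)·f(k+1) = (k + 4)·f(k) + (1).
From deg A=1, deg B=1, deg C=0: d=-1.
Bound -1 < 0, so the key equation has no polynomial solution.

No — negative degree bound, so no certificate f.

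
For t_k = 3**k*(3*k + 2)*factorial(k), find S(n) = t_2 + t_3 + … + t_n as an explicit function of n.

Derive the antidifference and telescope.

S(n) = 3*3**n*factorial(n + 1) - 18

t_(k+1)/t_k = 3*(k + 1)*(3*k + 5)/(3*k + 2).
A = 3*k + 3, B = 1, C = k + 2/3.
Key eq: (3*k + 3)·f(k+1) = (1)·f(k) + (k + 2/3).
Degrees (1,0,1) ⇒ d ≤ 0.
Solving with deg f ≤ 0: f(k) = 1/3.
Get s_k = R·t_k = 3**k*factorial(k) with R(k) = B(k−1)f(k)/C(k) = 1/(3*k + 2).
s_(k+1) − s_k = 3**k*(3*k + 2)*factorial(k) = t_k.
Σ_(k=2)^n t_k = s_(n+1) − s_(2) = (3**(n + 1)*factorial(n + 1)) − (18), i.e. 3*3**n*factorial(n + 1) - 18.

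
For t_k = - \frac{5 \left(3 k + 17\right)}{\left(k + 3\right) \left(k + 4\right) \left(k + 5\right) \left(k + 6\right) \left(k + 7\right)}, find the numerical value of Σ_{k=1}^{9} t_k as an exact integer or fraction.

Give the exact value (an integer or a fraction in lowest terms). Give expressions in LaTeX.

Σ = -99/2912

The ratio is (k + 3)*(3*k + 20)/((k + 8)*(3*k + 17)).
So A=k + 3 and B=k + 8, with C=k + 17/3.
Set up (k + 3)·f(k+1) − (k + 7)·f(k) − (k + 17/3) = 0.
deg f ≤ 4 (via 1,1,1).
Match coefficients ⇒ f(k) = k*(k + 5)*(k**2 + 13*k + 54)/216.
Then R = B(k−1)f/C = k*(k + 5)*(k + 7)*(k**2 + 13*k + 54)/(72*(3*k + 17)), so s_k = R(k)·t_k = 5*k*(-k**2 - 13*k - 54)/(72*(k**3 + 13*k**2 + 54*k + 72)).
s_(k+1) − s_k = 5*(-3*k - 17)/(k**5 + 25*k**4 + 245*k**3 + 1175*k**2 + 2754*k + 2520) = t_k.
Σ_(k=1)^(9) t_k = s_(10) − s_(1) = -1775/26208 − (-17/504) = -99/2912.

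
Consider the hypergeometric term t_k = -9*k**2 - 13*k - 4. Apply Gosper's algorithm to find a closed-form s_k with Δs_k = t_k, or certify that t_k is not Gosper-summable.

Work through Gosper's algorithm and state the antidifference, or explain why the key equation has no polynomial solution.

r(k) = (9*k**2 + 31*k + 26)/(9*k**2 + 13*k + 4) after simplifying.
So A=1 and B=1, with C=k**2 + 13*k/9 + 4/9.
Key eq: (1)·f(k+1) = (1)·f(k) + (k**2 + 13*k/9 + 4/9).
deg f ≤ 3 (via 0,0,2).
A polynomial solution: f(k) = k*(k + 1)*(3*k - 1)/9.
R(k) = B(k−1)·f(k)/C(k) = k*(3*k - 1)/(9*k + 4); s_k = R·t_k = k*(-3*k**2 - 2*k + 1).
Verify: -9*k**2 - 13*k - 4 matches t_k.

s_k = k*(-3*k**2 - 2*k + 1)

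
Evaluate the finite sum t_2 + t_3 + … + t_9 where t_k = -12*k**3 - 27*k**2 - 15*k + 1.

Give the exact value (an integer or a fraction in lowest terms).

Σ = -32608

r(k) = (12*k**3 + 63*k**2 + 105*k + 53)/(12*k**3 + 27*k**2 + 15*k - 1) after simplifying.
A = 1, B = 1, C = k**3 + 9*k**2/4 + 5*k/4 - 1/12.
Solve (1)·f(k+1) − (1)·f(k) = k**3 + 9*k**2/4 + 5*k/4 - 1/12.
deg f ≤ 4 (via 0,0,3).
Match coefficients ⇒ f(k) = k*(3*k**3 + 3*k**2 - 3*k - 4)/12.
Certificate R = B(k−1)f/C = k*(3*k**3 + 3*k**2 - 3*k - 4)/(12*k**3 + 27*k**2 + 15*k - 1) gives s_k = k*(-3*k**3 - 3*k**2 + 3*k + 4).
Check: Δs_k = -12*k**3 - 27*k**2 - 15*k + 1. ✓
Σ_(k=2)^(9) t_k = s_(10) − s_(2) = -32660 − (-52) = -32608.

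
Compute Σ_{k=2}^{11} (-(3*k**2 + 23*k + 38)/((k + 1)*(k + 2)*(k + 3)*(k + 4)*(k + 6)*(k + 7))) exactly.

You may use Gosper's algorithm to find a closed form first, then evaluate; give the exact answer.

Compute t_(k+1)/t_k: get (k + 1)*(k + 6)*(23*k + 3*(k + 1)**2 + 61)/((k + 5)*(k + 8)*(3*k**2 + 23*k + 38)).
Take A(k)=k + 1, B(k)=k + 8, C(k)=k**3 + 38*k**2/3 + 51*k + 190/3.
Set up (k + 1)·f(k+1) − (k + 7)·f(k) − (k**3 + 38*k**2/3 + 51*k + 190/3) = 0.
From deg A=1, deg B=1, deg C=3: d=6.
Match coefficients ⇒ f(k) = k*(k + 2)*(k + 4)*(k + 5)*(k**2 + 10*k + 27)/54.
So s_k = (B(k−1)f/C)·t_k = (k*(k + 2)*(k + 4)*(k + 7)*(k**2 + 10*k + 27)/(18*(3*k**2 + 23*k + 38)))·t_k = k*(-k**2 - 10*k - 27)/(18*(k**3 + 10*k**2 + 27*k + 18)).
Verify: (-3*k**2 - 23*k - 38)/(k**6 + 23*k**5 + 207*k**4 + 925*k**3 + 2144*k**2 + 2412*k + 1008) matches t_k.
Evaluate s at k=12 and k=2: -97/1755 and -17/360; difference -113/14040.

Σ = -113/14040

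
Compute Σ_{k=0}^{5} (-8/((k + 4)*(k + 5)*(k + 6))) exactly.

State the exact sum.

Step 1: r(k) = (k + 4)/(k + 7).
Factor: A=k + 4; B=k + 7; C=1.
Solve (k + 4)·f(k+1) − (k + 6)·f(k) = 1.
d = 2 from the (1,1,0) case.
Solve for f: f(k) = k*(k + 9)/40 (degree 2 ≤ 2).
Then R = B(k−1)f/C = k*(k + 6)*(k + 9)/40, so s_k = R(k)·t_k = k*(-k - 9)/(5*(k + 4)*(k + 5)).
Verify: -8/(k**3 + 15*k**2 + 74*k + 120) matches t_k.
Sum = s_(6) − s_(0); s_(6) = -9/55, s_(0) = 0 ⇒ -9/55.

Σ = -9/55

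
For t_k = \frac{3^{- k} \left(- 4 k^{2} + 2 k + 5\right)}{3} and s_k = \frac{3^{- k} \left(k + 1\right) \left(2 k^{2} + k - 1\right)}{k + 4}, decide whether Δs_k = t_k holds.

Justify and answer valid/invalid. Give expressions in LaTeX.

Invalid: residual \frac{3^{- k} \left(4 k^{3} + 20 k^{2} - 10 k - 23\right)}{k^{2} + 9 k + 20} ≠ 0.

s_(k+1) = (k + 2)*(k + 2*(k + 1)**2)/(3*3**k*(k + 5))
s_(k+1) − s_k = (-4*k**4 - 22*k**3 + 3*k**2 + 55*k + 31)/(3*3**k*(k**2 + 9*k + 20))
(s_(k+1) − s_k) − t_k = (4*k**3 + 20*k**2 - 10*k - 23)/(3**k*(k**2 + 9*k + 20))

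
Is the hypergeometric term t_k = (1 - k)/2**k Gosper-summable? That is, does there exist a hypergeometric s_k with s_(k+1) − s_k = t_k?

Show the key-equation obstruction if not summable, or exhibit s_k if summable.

Yes. s_k = 2**(1 - k)*k.

r(k) = k/(2*(k - 1)) after simplifying.
Factor: A=1/2; B=1; C=k - 1.
Key eq: (1/2)·f(k+1) = (1)·f(k) + (k - 1).
Degrees (0,0,1) ⇒ d ≤ 1.
Match coefficients ⇒ f(k) = -2*k.
Certificate R = B(k−1)f/C = -2*k/(k - 1) gives s_k = 2**(1 - k)*k.
s_(k+1) − s_k = (1 - k)/2**k = t_k.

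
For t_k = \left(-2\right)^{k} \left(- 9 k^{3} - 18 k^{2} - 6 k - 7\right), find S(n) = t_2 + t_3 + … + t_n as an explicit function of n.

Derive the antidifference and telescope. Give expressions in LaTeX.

Ratio r(k) = 2*(-9*k**3 - 45*k**2 - 69*k - 40)/(9*k**3 + 18*k**2 + 6*k + 7).
Take A(k)=-2, B(k)=1, C(k)=k**3 + 2*k**2 + 2*k/3 + 7/9.
Set up (-2)·f(k+1) − (1)·f(k) − (k**3 + 2*k**2 + 2*k/3 + 7/9) = 0.
deg f ≤ 3 (via 0,0,3).
Match coefficients ⇒ f(k) = -(3*k**3 - 4*k + 3)/9.
Get s_k = R·t_k = (-2)**k*(3*k**3 - 4*k + 3) with R(k) = B(k−1)f(k)/C(k) = -(3*k**3 - 4*k + 3)/(9*k**3 + 18*k**2 + 6*k + 7).
Check: Δs_k = (-2)**k*(-3*k**3 + 12*k - 6*(k + 1)**3 - 1). ✓
Telescope: S(n) = s_(n+1) − s_(2) = (-2)**(n + 1)*(3*n**3 + 9*n**2 + 5*n + 2) − (76) = -6*(-2)**n*n**3 - 18*(-2)**n*n**2 - 10*(-2)**n*n + 2*(-2)**(n + 1) - 76.

S(n) = - 6 \left(-2\right)^{n} n^{3} - 18 \left(-2\right)^{n} n^{2} - 10 \left(-2\right)^{n} n + 2 \left(-2\right)^{n + 1} - 76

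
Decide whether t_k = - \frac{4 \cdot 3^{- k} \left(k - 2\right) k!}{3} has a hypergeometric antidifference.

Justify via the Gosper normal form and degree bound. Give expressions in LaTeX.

Yes. s_k = - 4 \cdot 3^{- k} k!.

Compute t_(k+1)/t_k: get (k**2 - 1)/(3*(k - 2)).
So A=k/3 + 1/3 and B=1, with C=k - 2.
Need (k/3 + 1/3)·f(k+1) − (1)·f(k) = k - 2.
Degrees (1,0,1) ⇒ d ≤ 0.
Match coefficients ⇒ f(k) = 3.
R(k) = B(k−1)·f(k)/C(k) = 3/(k - 2); s_k = R·t_k = -4*factorial(k)/3**k.
Check: Δs_k = -4*(k - 2)*factorial(k)/(3*3**k). ✓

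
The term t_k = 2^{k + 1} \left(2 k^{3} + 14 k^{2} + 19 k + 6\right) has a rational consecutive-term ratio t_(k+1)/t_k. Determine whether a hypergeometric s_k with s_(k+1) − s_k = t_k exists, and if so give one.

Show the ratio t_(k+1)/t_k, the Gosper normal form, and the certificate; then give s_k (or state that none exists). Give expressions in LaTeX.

Ratio r(k) = 2*(2*k**3 + 20*k**2 + 53*k + 41)/(2*k**3 + 14*k**2 + 19*k + 6).
So A=2 and B=1, with C=k**3 + 7*k**2 + 19*k/2 + 3.
Need (2)·f(k+1) − (1)·f(k) = k**3 + 7*k**2 + 19*k/2 + 3.
Degrees (0,0,3) ⇒ d ≤ 3.
Solve for f: f(k) = k*(2*k**2 + 2*k - 1)/2 (degree 3 ≤ 3).
R(k) = B(k−1)·f(k)/C(k) = k*(2*k**2 + 2*k - 1)/(2*k**3 + 14*k**2 + 19*k + 6); s_k = R·t_k = 2**(k + 1)*k*(2*k**2 + 2*k - 1).
Check: Δs_k = 2**(k + 1)*(2*k**3 + 14*k**2 + 19*k + 6). ✓

s_k = 2^{k + 1} k \left(2 k^{2} + 2 k - 1\right)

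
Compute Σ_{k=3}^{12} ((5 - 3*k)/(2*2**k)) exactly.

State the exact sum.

t_(k+1)/t_k = (3*k - 2)/(2*(3*k - 5)).
Factor: A=1/2; B=1; C=k - 5/3.
Set up (1/2)·f(k+1) − (1)·f(k) − (k - 5/3) = 0.
deg f ≤ 1 (via 0,0,1).
Match coefficients ⇒ f(k) = -2*(3*k - 2)/3.
So s_k = (B(k−1)f/C)·t_k = (-2*(3*k - 2)/(3*k - 5))·t_k = (3*k - 2)/2**k.
Δs = (5 - 3*k)/(2*2**k), as required.
Evaluate s at k=13 and k=3: 37/8192 and 7/8; difference -7131/8192.

Σ = -7131/8192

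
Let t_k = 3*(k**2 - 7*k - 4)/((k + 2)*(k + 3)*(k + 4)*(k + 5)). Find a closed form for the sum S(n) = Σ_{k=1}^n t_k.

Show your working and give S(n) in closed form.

The ratio is (k + 2)*(7*k - (k + 1)**2 + 11)/((k + 6)*(-k**2 + 7*k + 4)).
Take A(k)=k + 2, B(k)=k + 6, C(k)=k**2 - 7*k - 4.
f must satisfy (k + 2)·f(k+1) − (k + 5)·f(k) = k**2 - 7*k - 4.
From deg A=1, deg B=1, deg C=2: d=3.
Match coefficients ⇒ f(k) = -k*(k**2 + 27*k + 8)/18.
So s_k = (B(k−1)f/C)·t_k = (-k*(k + 5)*(k**2 + 27*k + 8)/(18*(k**2 - 7*k - 4)))·t_k = k*(-k**2 - 27*k - 8)/(6*(k + 2)*(k + 3)*(k + 4)).
s_(k+1) − s_k = 3*(k**2 - 7*k - 4)/(k**4 + 14*k**3 + 71*k**2 + 154*k + 120) = t_k.
s_(n+1) = (-n**3 - 30*n**2 - 65*n - 36)/(6*(n**3 + 12*n**2 + 47*n + 60)) and s_(1) = -1/10, so S(n) = n*(-n**2 - 57*n - 92)/(15*(n**3 + 12*n**2 + 47*n + 60)).

S(n) = n*(-n**2 - 57*n - 92)/(15*(n**3 + 12*n**2 + 47*n + 60))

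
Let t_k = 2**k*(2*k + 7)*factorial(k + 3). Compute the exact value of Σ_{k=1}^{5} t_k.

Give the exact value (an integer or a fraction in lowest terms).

Σ = 23224272

Compute t_(k+1)/t_k: get 2*(k + 4)*(2*k + 9)/(2*k + 7).
So A=2*k + 8 and B=1, with C=k + 7/2.
Solve (2*k + 8)·f(k+1) − (1)·f(k) = k + 7/2.
d = 0 from the (1,0,1) case.
Solving with deg f ≤ 0: f(k) = 1/2.
Certificate R = B(k−1)f/C = 1/(2*k + 7) gives s_k = 2**k*factorial(k + 3).
Δs = 2**k*(2*k + 7)*factorial(k + 3), as required.
Evaluate s at k=6 and k=1: 23224320 and 48; difference 23224272.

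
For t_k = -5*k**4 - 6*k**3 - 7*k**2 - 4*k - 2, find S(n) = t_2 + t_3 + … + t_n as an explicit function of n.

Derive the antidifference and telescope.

Step 1: r(k) = (5*k**4 + 26*k**3 + 55*k**2 + 56*k + 24)/(5*k**4 + 6*k**3 + 7*k**2 + 4*k + 2).
Take A(k)=1, B(k)=1, C(k)=k**4 + 6*k**3/5 + 7*k**2/5 + 4*k/5 + 2/5.
Set up (1)·f(k+1) − (1)·f(k) − (k**4 + 6*k**3/5 + 7*k**2/5 + 4*k/5 + 2/5) = 0.
Degrees (0,0,4) ⇒ d ≤ 5.
Match coefficients ⇒ f(k) = k*(k**4 - k**3 + k**2 + 1)/5.
Get s_k = R·t_k = -k**5 + k**4 - k**3 - k with R(k) = B(k−1)f(k)/C(k) = k*(k**4 - k**3 + k**2 + 1)/(5*k**4 + 6*k**3 + 7*k**2 + 4*k + 2).
Δs = -5*k**4 - 6*k**3 - 7*k**2 - 4*k - 2, as required.
Telescope: S(n) = s_(n+1) − s_(2) = -n**5 - 4*n**4 - 7*n**3 - 7*n**2 - 5*n - 2 − (-26) = -n**5 - 4*n**4 - 7*n**3 - 7*n**2 - 5*n + 24.

S(n) = -n**5 - 4*n**4 - 7*n**3 - 7*n**2 - 5*n + 24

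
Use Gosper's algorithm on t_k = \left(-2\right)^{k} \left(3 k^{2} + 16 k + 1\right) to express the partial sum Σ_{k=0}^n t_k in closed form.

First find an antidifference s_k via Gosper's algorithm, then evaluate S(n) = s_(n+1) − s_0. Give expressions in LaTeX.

t_(k+1)/t_k = 2*(-3*k**2 - 22*k - 20)/(3*k**2 + 16*k + 1).
Take A(k)=-2, B(k)=1, C(k)=k**2 + 16*k/3 + 1/3.
f must satisfy (-2)·f(k+1) − (1)·f(k) = k**2 + 16*k/3 + 1/3.
Bound: deg f ≤ 2.
A polynomial solution: f(k) = -(k**2 + 4*k - 3)/3.
Certificate R = B(k−1)f/C = -(k**2 + 4*k - 3)/(3*k**2 + 16*k + 1) gives s_k = (-2)**k*(-k**2 - 4*k + 3).
Verify: (-2)**k*(3*k**2 + 16*k + 1) matches t_k.
Telescope: S(n) = s_(n+1) − s_(0) = 2*(-2)**n*(n**2 + 6*n + 2) − (3) = 2*(-2)**n*n**2 + 12*(-2)**n*n + 4*(-2)**n - 3.

S(n) = 2 \left(-2\right)^{n} n^{2} + 12 \left(-2\right)^{n} n + 4 \left(-2\right)^{n} - 3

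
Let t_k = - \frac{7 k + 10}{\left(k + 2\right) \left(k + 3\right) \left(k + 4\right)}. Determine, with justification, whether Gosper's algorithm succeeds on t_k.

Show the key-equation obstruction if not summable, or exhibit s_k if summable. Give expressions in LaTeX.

Yes. s_k = \frac{k \left(- 2 k - 3\right)}{\left(k + 2\right) \left(k + 3\right)}.

Compute t_(k+1)/t_k: get (k + 2)*(7*k + 17)/((k + 5)*(7*k + 10)).
Normal form (A,B,C) = (k + 2, k + 5, k + 10/7).
Set up (k + 2)·f(k+1) − (k + 4)·f(k) − (k + 10/7) = 0.
deg f ≤ 2 (via 1,1,1).
A polynomial solution: f(k) = k*(2*k + 3)/7.
Then R = B(k−1)f/C = k*(k + 4)*(2*k + 3)/(7*k + 10), so s_k = R(k)·t_k = k*(-2*k - 3)/((k + 2)*(k + 3)).
Check: Δs_k = (-7*k - 10)/(k**3 + 9*k**2 + 26*k + 24). ✓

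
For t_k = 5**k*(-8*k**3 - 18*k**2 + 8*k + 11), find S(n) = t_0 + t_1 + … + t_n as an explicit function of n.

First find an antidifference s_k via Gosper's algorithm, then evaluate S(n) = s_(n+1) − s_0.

S(n) = -10*5**n*n**3 - 15*5**n*n**2 + 10*5**n*n + 10*5**n + 1

Ratio r(k) = 5*(8*k**3 + 42*k**2 + 52*k + 7)/(8*k**3 + 18*k**2 - 8*k - 11).
Take A(k)=5, B(k)=1, C(k)=k**3 + 9*k**2/4 - k - 11/8.
Solve (5)·f(k+1) − (1)·f(k) = k**3 + 9*k**2/4 - k - 11/8.
d = 3 from the (0,0,3) case.
Solving with deg f ≤ 3: f(k) = (2*k**3 - 3*k**2 - 2*k + 1)/8.
R(k) = B(k−1)·f(k)/C(k) = (2*k**3 - 3*k**2 - 2*k + 1)/(8*k**3 + 18*k**2 - 8*k - 11); s_k = R·t_k = 5**k*(-2*k**3 + 3*k**2 + 2*k - 1).
s_(k+1) − s_k = 5**k*(-8*k**3 - 18*k**2 + 8*k + 11) = t_k.
Σ_(k=0)^n t_k = s_(n+1) − s_(0) = (5**(n + 1)*(-2*n**3 - 3*n**2 + 2*n + 2)) − (-1), i.e. -10*5**n*n**3 - 15*5**n*n**2 + 10*5**n*n + 10*5**n + 1.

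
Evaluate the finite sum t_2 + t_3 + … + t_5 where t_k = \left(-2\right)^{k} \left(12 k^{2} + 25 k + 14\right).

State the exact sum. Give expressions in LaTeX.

The ratio is 2*(-12*k**2 - 49*k - 51)/(12*k**2 + 25*k + 14).
Take A(k)=-2, B(k)=1, C(k)=k**2 + 25*k/12 + 7/6.
Key eq: (-2)·f(k+1) = (1)·f(k) + (k**2 + 25*k/12 + 7/6).
Degrees (0,0,2) ⇒ d ≤ 2.
Solving with deg f ≤ 2: f(k) = -k*(4*k + 3)/12.
Get s_k = R·t_k = (-2)**k*k*(-4*k - 3) with R(k) = B(k−1)f(k)/C(k) = -k*(4*k + 3)/(12*k**2 + 25*k + 14).
Verify: (-2)**k*(12*k**2 + 25*k + 14) matches t_k.
Evaluate s at k=6 and k=2: -10368 and -88; difference -10280.

Σ = -10280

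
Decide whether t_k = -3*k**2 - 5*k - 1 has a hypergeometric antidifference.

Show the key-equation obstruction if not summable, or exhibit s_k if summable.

Yes. s_k = k*(-k**2 - k + 1).

Ratio r(k) = (3*k**2 + 11*k + 9)/(3*k**2 + 5*k + 1).
Factor: A=1; B=1; C=k**2 + 5*k/3 + 1/3.
Solve (1)·f(k+1) − (1)·f(k) = k**2 + 5*k/3 + 1/3.
Degrees (0,0,2) ⇒ d ≤ 3.
Match coefficients ⇒ f(k) = k*(k**2 + k - 1)/3.
R(k) = B(k−1)·f(k)/C(k) = k*(k**2 + k - 1)/(3*k**2 + 5*k + 1); s_k = R·t_k = k*(-k**2 - k + 1).
s_(k+1) − s_k = -3*k**2 - 5*k - 1 = t_k.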